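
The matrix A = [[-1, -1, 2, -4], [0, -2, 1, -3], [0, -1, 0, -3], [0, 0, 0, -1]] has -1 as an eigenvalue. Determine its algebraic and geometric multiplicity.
algebraic multiplicity 4, geometric multiplicity 2

The characteristic polynomial is (x + 1)^4, so the factor x + 1 appears with exponent 4: the algebraic multiplicity is 4.

rank(A + I) = 2, so the eigenspace has dimension 4 - 2 = 2: the geometric multiplicity is 2.

Since 2 < 4, A is not diagonalizable.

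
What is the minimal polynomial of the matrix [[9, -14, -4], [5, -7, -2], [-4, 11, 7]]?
The characteristic polynomial factors as (x - 3)^3. The minimal polynomial is ∏(x - λ)^{k_λ} where k_λ is the size of the largest Jordan block at λ.

For λ = 3: rank(A - 3I) = 2, and the largest Jordan block has size 3 (the smallest k with rank((A - 3I)^k) = rank((A - 3I)^(k+1))).

So m_A(x) = (x - 3)^3.

m_A(x) = (x - 3)^3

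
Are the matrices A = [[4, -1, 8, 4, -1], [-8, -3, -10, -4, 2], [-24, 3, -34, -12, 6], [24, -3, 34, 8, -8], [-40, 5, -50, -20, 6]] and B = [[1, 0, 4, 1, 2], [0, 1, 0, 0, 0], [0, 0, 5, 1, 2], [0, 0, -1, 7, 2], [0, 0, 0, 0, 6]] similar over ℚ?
No.

trace(A) = -19 but trace(B) = 20. The trace is a similarity invariant, so A and B are not similar.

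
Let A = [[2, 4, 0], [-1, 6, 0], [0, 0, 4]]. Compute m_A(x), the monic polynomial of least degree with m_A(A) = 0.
m_A(x) = (x - 4)^2

The characteristic polynomial factors as (x - 4)^3. The minimal polynomial is ∏(x - λ)^{k_λ} where k_λ is the size of the largest Jordan block at λ.

For λ = 4: rank(A - 4I) = 1, and the largest Jordan block has size 2 (the smallest k with rank((A - 4I)^k) = rank((A - 4I)^(k+1))).

So m_A(x) = (x - 4)^2.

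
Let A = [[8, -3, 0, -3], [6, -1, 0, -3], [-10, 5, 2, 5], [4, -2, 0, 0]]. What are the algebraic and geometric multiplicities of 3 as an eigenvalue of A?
algebraic multiplicity 1, geometric multiplicity 1

The characteristic polynomial is (x - 3)(x - 2)^3, so the factor x - 3 appears with exponent 1: the algebraic multiplicity is 1.

rank(A - 3I) = 3, so the eigenspace has dimension 4 - 3 = 1: the geometric multiplicity is 1.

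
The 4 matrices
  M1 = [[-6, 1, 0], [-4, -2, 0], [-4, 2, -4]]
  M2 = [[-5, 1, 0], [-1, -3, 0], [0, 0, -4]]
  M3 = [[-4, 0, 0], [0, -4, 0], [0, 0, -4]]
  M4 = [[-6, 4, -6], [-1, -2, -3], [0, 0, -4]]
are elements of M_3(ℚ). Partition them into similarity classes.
2 classes: {M1, M2, M4}, {M3}

Characteristic polynomials: χ_{M1} = (x + 4)^3, χ_{M2} = (x + 4)^3, χ_{M3} = (x + 4)^3, χ_{M4} = (x + 4)^3.

{M1, M2, M4}: invariant factors x + 4, (x + 4)^2.

{M3}: invariant factors x + 4, x + 4, x + 4.

Matrices are similar if and only if their invariant-factor lists agree; the partition into similarity classes is {M1, M2, M4}, {M3}.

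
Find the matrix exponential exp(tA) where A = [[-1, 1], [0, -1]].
e^{tA} = [[e^{-t}, t*e^{-t}], [0, e^{-t}]]

A has Jordan form J = [[-1, 1], [0, -1]] with A = PJP^{-1}, so e^{tA} = P e^{tJ} P^{-1}.

For a Jordan block J_k(λ), e^{tJ_k(λ)} = e^{λt} · (I + tN + t^2 N^2/2! + ... + t^{k-1} N^{k-1}/(k-1)!) where N is the nilpotent superdiagonal part.

Assembling the blocks and conjugating back gives the entries of e^{tA} as shown above.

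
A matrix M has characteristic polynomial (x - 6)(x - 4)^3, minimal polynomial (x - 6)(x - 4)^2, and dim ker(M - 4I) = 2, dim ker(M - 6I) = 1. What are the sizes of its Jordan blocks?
Jordan blocks: (4, 2), (4, 1), (6, 1)

λ = 4: algebraic multiplicity 3 (exponent in χ_M), largest block size 2 (exponent in m_M), 2 blocks (geometric multiplicity). These force block sizes [2, 1].
λ = 6: algebraic multiplicity 1 (exponent in χ_M), largest block size 1 (exponent in m_M), 1 block (geometric multiplicity). This forces block sizes [1].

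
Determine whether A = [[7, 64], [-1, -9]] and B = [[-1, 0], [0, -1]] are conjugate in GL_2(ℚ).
No.

Both have characteristic polynomial (x + 1)^2, but the minimal polynomial of A is (x + 1)^2 while the minimal polynomial of B is x + 1. The minimal polynomial is a similarity invariant, so A and B are not similar.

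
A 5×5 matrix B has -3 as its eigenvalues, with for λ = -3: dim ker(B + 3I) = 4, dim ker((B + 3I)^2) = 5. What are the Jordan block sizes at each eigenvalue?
λ = -3: successive nullity increments [4, 1] count blocks of size ≥ k; block sizes are [2, 1, 1, 1].

Jordan blocks: (-3, 2), (-3, 1), (-3, 1), (-3, 1)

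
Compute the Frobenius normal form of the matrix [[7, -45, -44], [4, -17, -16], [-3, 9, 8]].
The invariant factors of A (the non-unit diagonal entries of the Smith normal form of xI - A over ℚ[x]) are (x - 1)^2(x + 4), each dividing the next. The characteristic polynomial is their product, (x - 1)^2(x + 4).

The rational canonical form is the block-diagonal matrix of companion matrices C(f_i):
R = [[0, 0, -4], [1, 0, 7], [0, 1, -2]].

R = [[0, 0, -4], [1, 0, 7], [0, 1, -2]]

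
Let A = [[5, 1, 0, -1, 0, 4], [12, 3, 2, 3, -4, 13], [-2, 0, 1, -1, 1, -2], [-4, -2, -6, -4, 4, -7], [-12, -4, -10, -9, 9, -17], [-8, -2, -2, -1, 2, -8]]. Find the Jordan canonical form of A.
J = [[1, 1, 0, 0, 0, 0], [0, 1, 0, 0, 0, 0], [0, 0, 1, 1, 0, 0], [0, 0, 0, 1, 0, 0], [0, 0, 0, 0, 1, 1], [0, 0, 0, 0, 0, 1]]

The characteristic polynomial is det(xI - A) = (x - 1)^6, so the eigenvalues are 1 (algebraic multiplicity 6).

For λ = 1: rank(A - I) = 3, rank((A - I)^2) = 0. The eigenspace has dimension 6 - 3 = 3, so there are 3 Jordan blocks; the rank sequence gives block sizes [2, 2, 2].

Assembling the blocks gives the Jordan form J above.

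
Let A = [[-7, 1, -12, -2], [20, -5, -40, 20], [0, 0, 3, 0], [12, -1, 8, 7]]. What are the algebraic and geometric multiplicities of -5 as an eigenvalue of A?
algebraic multiplicity 2, geometric multiplicity 1

The characteristic polynomial is (x - 5)(x - 3)(x + 5)^2, so the factor x + 5 appears with exponent 2: the algebraic multiplicity is 2.

rank(A + 5I) = 3, so the eigenspace has dimension 4 - 3 = 1: the geometric multiplicity is 1.

Since 1 < 2, A is not diagonalizable.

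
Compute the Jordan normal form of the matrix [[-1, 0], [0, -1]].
The characteristic polynomial is det(xI - A) = (x + 1)^2, so the eigenvalues are -1 (algebraic multiplicity 2).

For λ = -1: rank(A + I) = 0. The eigenspace has dimension 2 - 0 = 2, so there are 2 Jordan blocks; the rank sequence gives block sizes [1, 1].

Assembling the blocks gives the Jordan form J above.

J = [[-1, 0], [0, -1]]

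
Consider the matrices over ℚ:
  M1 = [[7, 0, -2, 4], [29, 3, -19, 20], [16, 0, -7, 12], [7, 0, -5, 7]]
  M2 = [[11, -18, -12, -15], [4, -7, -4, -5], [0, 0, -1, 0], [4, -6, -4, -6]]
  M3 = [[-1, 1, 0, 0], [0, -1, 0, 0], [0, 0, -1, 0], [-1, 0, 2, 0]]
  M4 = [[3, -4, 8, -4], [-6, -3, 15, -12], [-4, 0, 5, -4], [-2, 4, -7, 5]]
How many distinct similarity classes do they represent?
Characteristic polynomials: χ_{M1} = (x - 3)^3(x - 1), χ_{M2} = x(x + 1)^3, χ_{M3} = x(x + 1)^3, χ_{M4} = (x - 3)^3(x - 1).

{M1, M4}: invariant factors x - 3, (x - 3)^2(x - 1).

{M2}: invariant factors x + 1, x + 1, x(x + 1).

{M3}: invariant factors x + 1, x(x + 1)^2.

Matrices are similar if and only if their invariant-factor lists agree; the partition into similarity classes is {M1, M4}, {M2}, {M3}.

3 classes: {M1, M4}, {M2}, {M3}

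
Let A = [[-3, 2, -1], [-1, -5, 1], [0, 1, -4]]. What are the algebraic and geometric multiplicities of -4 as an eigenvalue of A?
algebraic multiplicity 3, geometric multiplicity 1

The characteristic polynomial is (x + 4)^3, so the factor x + 4 appears with exponent 3: the algebraic multiplicity is 3.

rank(A + 4I) = 2, so the eigenspace has dimension 3 - 2 = 1: the geometric multiplicity is 1.

Since 1 < 3, A is not diagonalizable.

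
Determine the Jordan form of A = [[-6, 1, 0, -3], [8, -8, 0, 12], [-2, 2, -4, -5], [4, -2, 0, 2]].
J = [[-4, 1, 0, 0], [0, -4, 0, 0], [0, 0, -4, 1], [0, 0, 0, -4]]

The characteristic polynomial is det(xI - A) = (x + 4)^4, so the eigenvalues are -4 (algebraic multiplicity 4).

For λ = -4: rank(A + 4I) = 2, rank((A + 4I)^2) = 0. The eigenspace has dimension 4 - 2 = 2, so there are 2 Jordan blocks; the rank sequence gives block sizes [2, 2].

Assembling the blocks gives the Jordan form J above.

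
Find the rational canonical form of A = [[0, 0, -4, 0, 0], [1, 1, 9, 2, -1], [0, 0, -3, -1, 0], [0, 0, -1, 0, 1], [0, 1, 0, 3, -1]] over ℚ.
R = [[0, 0, 0, 0, 4], [1, 0, 0, 0, -12], [0, 1, 0, 0, 8], [0, 0, 1, 0, 4], [0, 0, 0, 1, -3]]

The invariant factors of A (the non-unit diagonal entries of the Smith normal form of xI - A over ℚ[x]) are (x - 1)(x^2 + 2x - 2)^2, each dividing the next. The characteristic polynomial is their product, (x - 1)(x^2 + 2x - 2)^2.

The rational canonical form is the block-diagonal matrix of companion matrices C(f_i):
R = [[0, 0, 0, 0, 4], [1, 0, 0, 0, -12], [0, 1, 0, 0, 8], [0, 0, 1, 0, 4], [0, 0, 0, 1, -3]].

Note the characteristic polynomial does not split into linear factors over ℚ, so A has no Jordan form over ℚ; the rational canonical form exists over any field.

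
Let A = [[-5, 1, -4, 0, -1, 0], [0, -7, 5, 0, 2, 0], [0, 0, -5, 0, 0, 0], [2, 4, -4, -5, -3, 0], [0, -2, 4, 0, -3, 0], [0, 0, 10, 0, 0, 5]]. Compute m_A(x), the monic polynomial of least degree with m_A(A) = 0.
The characteristic polynomial factors as (x - 5)(x + 5)^5. The minimal polynomial is ∏(x - λ)^{k_λ} where k_λ is the size of the largest Jordan block at λ.

For λ = -5: rank(A + 5I) = 4, and the largest Jordan block has size 3 (the smallest k with rank((A + 5I)^k) = rank((A + 5I)^(k+1))).
For λ = 5: rank(A - 5I) = 5, and the largest Jordan block has size 1 (the smallest k with rank((A - 5I)^k) = rank((A - 5I)^(k+1))).

So m_A(x) = (x - 5)(x + 5)^3.

m_A(x) = (x - 5)(x + 5)^3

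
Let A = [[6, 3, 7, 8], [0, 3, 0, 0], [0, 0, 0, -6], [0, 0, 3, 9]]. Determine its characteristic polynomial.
xI - A = [[x - 6, -3, -7, -8], [0, x - 3, 0, 0], [0, 0, x, 6], [0, 0, -3, x - 9]].

Expanding det(xI - A) along the first row:
det(xI - A) = + (x - 6)·det([[x - 3, 0, 0], [0, x, 6], [0, -3, x - 9]]) - (-3)·det([[0, 0, 0], [0, x, 6], [0, -3, x - 9]]) + (-7)·det([[0, x - 3, 0], [0, 0, 6], [0, 0, x - 9]]) - (-8)·det([[0, x - 3, 0], [0, 0, x], [0, 0, -3]]).

Evaluating gives χ_A(x) = x^4 - 18x^3 + 117x^2 - 324x + 324 = (x - 6)^2(x - 3)^2.

χ_A(x) = (x - 6)^2(x - 3)^2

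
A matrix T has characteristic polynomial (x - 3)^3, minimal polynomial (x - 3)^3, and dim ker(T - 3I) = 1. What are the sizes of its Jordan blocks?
Jordan blocks: (3, 3)

λ = 3: algebraic multiplicity 3 (exponent in χ_T), largest block size 3 (exponent in m_T), 1 block (geometric multiplicity). This forces block sizes [3].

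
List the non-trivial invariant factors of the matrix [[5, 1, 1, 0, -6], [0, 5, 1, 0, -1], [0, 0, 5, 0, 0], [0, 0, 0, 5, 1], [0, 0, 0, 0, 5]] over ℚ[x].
(x - 5)^2, (x - 5)^3

The Jordan structure of A has elementary divisors (x - 5)^3, (x - 5)^2. Arranging the block sizes at each eigenvalue in decreasing order and taking row products gives the invariant factors.

Invariant factors (smallest first, each dividing the next): (x - 5)^2, (x - 5)^3.

Check: the last factor (x - 5)^3 is the minimal polynomial, and the product (x - 5)^5 is the characteristic polynomial.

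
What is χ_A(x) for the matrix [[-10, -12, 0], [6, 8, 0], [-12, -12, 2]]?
xI - A = [[x + 10, 12, 0], [-6, x - 8, 0], [12, 12, x - 2]].

Expanding det(xI - A) along the first row:
det(xI - A) = + (x + 10)·det([[x - 8, 0], [12, x - 2]]) - (12)·det([[-6, 0], [12, x - 2]]) + (0)·det([[-6, x - 8], [12, 12]]).

Evaluating gives χ_A(x) = x^3 - 12x + 16 = (x - 2)^2(x + 4).

χ_A(x) = (x - 2)^2(x + 4)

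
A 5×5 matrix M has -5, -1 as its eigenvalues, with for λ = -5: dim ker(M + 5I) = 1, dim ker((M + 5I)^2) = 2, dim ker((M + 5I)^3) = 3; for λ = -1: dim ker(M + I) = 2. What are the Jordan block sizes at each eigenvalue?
Jordan blocks: (-5, 3), (-1, 1), (-1, 1)

λ = -5: successive nullity increments [1, 1, 1] count blocks of size ≥ k; block sizes are [3].
λ = -1: successive nullity increments [2] count blocks of size ≥ k; block sizes are [1, 1].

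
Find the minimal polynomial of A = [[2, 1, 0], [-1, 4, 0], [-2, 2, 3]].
The characteristic polynomial factors as (x - 3)^3. The minimal polynomial is ∏(x - λ)^{k_λ} where k_λ is the size of the largest Jordan block at λ.

For λ = 3: rank(A - 3I) = 1, and the largest Jordan block has size 2 (the smallest k with rank((A - 3I)^k) = rank((A - 3I)^(k+1))).

So m_A(x) = (x - 3)^2.

m_A(x) = (x - 3)^2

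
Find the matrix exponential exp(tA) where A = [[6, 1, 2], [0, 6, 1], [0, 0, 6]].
A has Jordan form J = [[6, 1, 0], [0, 6, 1], [0, 0, 6]] with A = PJP^{-1}, so e^{tA} = P e^{tJ} P^{-1}.

For a Jordan block J_k(λ), e^{tJ_k(λ)} = e^{λt} · (I + tN + t^2 N^2/2! + ... + t^{k-1} N^{k-1}/(k-1)!) where N is the nilpotent superdiagonal part.

Assembling the blocks and conjugating back gives the entries of e^{tA} as shown above.

e^{tA} = [[e^{6*t}, t*e^{6*t}, t*(t + 4)*e^{6*t}/2], [0, e^{6*t}, t*e^{6*t}], [0, 0, e^{6*t}]]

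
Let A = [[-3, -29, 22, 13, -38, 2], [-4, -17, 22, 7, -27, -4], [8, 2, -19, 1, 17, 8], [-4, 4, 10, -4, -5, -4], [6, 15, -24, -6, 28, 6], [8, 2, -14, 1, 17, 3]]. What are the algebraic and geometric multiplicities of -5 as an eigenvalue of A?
The characteristic polynomial is (x - 1)^3(x + 5)^3, so the factor x + 5 appears with exponent 3: the algebraic multiplicity is 3.

rank(A + 5I) = 3, so the eigenspace has dimension 6 - 3 = 3: the geometric multiplicity is 3.

algebraic multiplicity 3, geometric multiplicity 3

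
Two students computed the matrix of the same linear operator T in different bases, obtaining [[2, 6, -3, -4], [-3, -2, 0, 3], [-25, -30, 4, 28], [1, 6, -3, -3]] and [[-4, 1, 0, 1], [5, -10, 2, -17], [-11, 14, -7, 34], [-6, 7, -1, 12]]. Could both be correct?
No.

trace(A) = 1 but trace(B) = -9. The trace is a similarity invariant, so A and B are not similar.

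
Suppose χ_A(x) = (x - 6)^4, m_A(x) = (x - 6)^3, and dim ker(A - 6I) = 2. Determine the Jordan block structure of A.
Jordan blocks: (6, 3), (6, 1)

λ = 6: algebraic multiplicity 4 (exponent in χ_A), largest block size 3 (exponent in m_A), 2 blocks (geometric multiplicity). These force block sizes [3, 1].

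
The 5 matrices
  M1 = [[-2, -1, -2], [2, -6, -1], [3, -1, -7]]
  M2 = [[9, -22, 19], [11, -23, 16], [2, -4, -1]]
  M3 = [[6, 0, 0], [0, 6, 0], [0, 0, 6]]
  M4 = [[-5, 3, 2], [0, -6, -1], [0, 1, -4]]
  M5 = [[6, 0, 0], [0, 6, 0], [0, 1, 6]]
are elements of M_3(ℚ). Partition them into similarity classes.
Characteristic polynomials: χ_{M1} = (x + 5)^3, χ_{M2} = (x + 5)^3, χ_{M3} = (x - 6)^3, χ_{M4} = (x + 5)^3, χ_{M5} = (x - 6)^3.

{M1, M2, M4}: invariant factors (x + 5)^3.

{M3}: invariant factors x - 6, x - 6, x - 6.

{M5}: invariant factors x - 6, (x - 6)^2.

Matrices are similar if and only if their invariant-factor lists agree; the partition into similarity classes is {M1, M2, M4}, {M3}, {M5}.

3 classes: {M1, M2, M4}, {M3}, {M5}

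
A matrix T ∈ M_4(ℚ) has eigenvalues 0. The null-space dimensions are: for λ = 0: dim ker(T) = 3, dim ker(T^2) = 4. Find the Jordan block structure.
λ = 0: successive nullity increments [3, 1] count blocks of size ≥ k; block sizes are [2, 1, 1].

Jordan blocks: (0, 2), (0, 1), (0, 1)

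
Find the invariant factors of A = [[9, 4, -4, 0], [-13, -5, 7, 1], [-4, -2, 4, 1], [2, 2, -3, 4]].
(x - 3)^2, (x - 3)^2

The Jordan structure of A has elementary divisors (x - 3)^2, (x - 3)^2. Arranging the block sizes at each eigenvalue in decreasing order and taking row products gives the invariant factors.

Invariant factors (smallest first, each dividing the next): (x - 3)^2, (x - 3)^2.

Check: the last factor (x - 3)^2 is the minimal polynomial, and the product (x - 3)^4 is the characteristic polynomial.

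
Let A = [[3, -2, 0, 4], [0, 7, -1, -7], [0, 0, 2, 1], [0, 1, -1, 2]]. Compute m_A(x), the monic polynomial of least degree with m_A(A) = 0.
The characteristic polynomial factors as (x - 4)^2(x - 3)^2. The minimal polynomial is ∏(x - λ)^{k_λ} where k_λ is the size of the largest Jordan block at λ.

For λ = 3: rank(A - 3I) = 2, and the largest Jordan block has size 1 (the smallest k with rank((A - 3I)^k) = rank((A - 3I)^(k+1))).
For λ = 4: rank(A - 4I) = 3, and the largest Jordan block has size 2 (the smallest k with rank((A - 4I)^k) = rank((A - 4I)^(k+1))).

So m_A(x) = (x - 4)^2(x - 3).

m_A(x) = (x - 4)^2(x - 3)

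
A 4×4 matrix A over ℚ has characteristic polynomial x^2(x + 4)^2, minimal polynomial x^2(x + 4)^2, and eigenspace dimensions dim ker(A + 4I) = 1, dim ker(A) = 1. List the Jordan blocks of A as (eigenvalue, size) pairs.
Jordan blocks: (-4, 2), (0, 2)

λ = -4: algebraic multiplicity 2 (exponent in χ_A), largest block size 2 (exponent in m_A), 1 block (geometric multiplicity). This forces block sizes [2].
λ = 0: algebraic multiplicity 2 (exponent in χ_A), largest block size 2 (exponent in m_A), 1 block (geometric multiplicity). This forces block sizes [2].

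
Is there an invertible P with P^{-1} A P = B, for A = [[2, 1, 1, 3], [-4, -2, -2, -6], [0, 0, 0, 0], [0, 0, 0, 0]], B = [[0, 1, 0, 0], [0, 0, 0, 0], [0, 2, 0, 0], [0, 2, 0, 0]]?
Yes.

Two matrices over a field are similar if and only if they have the same invariant factors.

Both A and B have characteristic polynomial x^4 and minimal polynomial x^2. Computing further, both have invariant factors x, x, x^2. Hence A and B are similar.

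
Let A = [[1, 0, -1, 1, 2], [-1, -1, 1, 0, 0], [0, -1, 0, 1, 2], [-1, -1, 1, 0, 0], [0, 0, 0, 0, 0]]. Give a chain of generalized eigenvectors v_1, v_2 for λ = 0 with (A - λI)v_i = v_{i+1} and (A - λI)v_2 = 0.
We seek v_1 ∈ ker(A^2) \ ker(A), then set v_{i+1} = A v_i.

One such chain is v_1 = [[0, 1, 0, 1, 0]]^T, v_2 = [[1, -1, 0, -1, 0]]^T. Check: A v_2 = [[0, 0, 0, 0, 0]]^T = 0.

v_1 = [[0, 1, 0, 1, 0]]^T, v_2 = [[1, -1, 0, -1, 0]]^T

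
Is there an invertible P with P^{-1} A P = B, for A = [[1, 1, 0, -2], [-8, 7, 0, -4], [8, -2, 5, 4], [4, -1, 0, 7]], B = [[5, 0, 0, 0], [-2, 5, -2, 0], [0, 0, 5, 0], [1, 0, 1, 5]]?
Two matrices over a field are similar if and only if they have the same invariant factors.

Both A and B have characteristic polynomial (x - 5)^4 and minimal polynomial (x - 5)^2. Computing further, both have invariant factors x - 5, x - 5, (x - 5)^2. Hence A and B are similar.

Yes.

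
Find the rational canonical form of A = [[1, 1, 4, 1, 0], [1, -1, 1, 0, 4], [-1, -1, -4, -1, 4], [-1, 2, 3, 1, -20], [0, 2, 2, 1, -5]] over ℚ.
R = [[0, -1, 0, 0, 0], [1, -2, 0, 0, 0], [0, 0, 0, 0, -4], [0, 0, 1, 0, -9], [0, 0, 0, 1, -6]]

The invariant factors of A (the non-unit diagonal entries of the Smith normal form of xI - A over ℚ[x]) are (x + 1)^2, (x + 1)^2(x + 4), each dividing the next. The characteristic polynomial is their product, (x + 1)^4(x + 4).

The rational canonical form is the block-diagonal matrix of companion matrices C(f_i):
R = [[0, -1, 0, 0, 0], [1, -2, 0, 0, 0], [0, 0, 0, 0, -4], [0, 0, 1, 0, -9], [0, 0, 0, 1, -6]].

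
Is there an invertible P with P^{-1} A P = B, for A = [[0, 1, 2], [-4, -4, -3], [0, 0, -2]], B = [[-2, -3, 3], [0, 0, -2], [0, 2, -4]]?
No.

Both have characteristic polynomial (x + 2)^3, but the minimal polynomial of A is (x + 2)^3 while the minimal polynomial of B is (x + 2)^2. The minimal polynomial is a similarity invariant, so A and B are not similar.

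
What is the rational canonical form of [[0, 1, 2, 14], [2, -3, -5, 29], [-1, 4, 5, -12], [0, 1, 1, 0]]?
R = [[0, 0, 0, 5], [1, 0, 0, 14], [0, 1, 0, 12], [0, 0, 1, 2]]

The invariant factors of A (the non-unit diagonal entries of the Smith normal form of xI - A over ℚ[x]) are (x - 5)(x + 1)^3, each dividing the next. The characteristic polynomial is their product, (x - 5)(x + 1)^3.

The rational canonical form is the block-diagonal matrix of companion matrices C(f_i):
R = [[0, 0, 0, 5], [1, 0, 0, 14], [0, 1, 0, 12], [0, 0, 1, 2]].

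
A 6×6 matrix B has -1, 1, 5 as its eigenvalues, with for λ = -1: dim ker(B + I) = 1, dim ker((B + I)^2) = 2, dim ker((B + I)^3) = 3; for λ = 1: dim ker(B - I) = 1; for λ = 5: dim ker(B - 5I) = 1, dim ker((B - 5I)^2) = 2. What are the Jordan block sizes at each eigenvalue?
λ = -1: successive nullity increments [1, 1, 1] count blocks of size ≥ k; block sizes are [3].
λ = 1: successive nullity increments [1] count blocks of size ≥ k; block sizes are [1].
λ = 5: successive nullity increments [1, 1] count blocks of size ≥ k; block sizes are [2].

Jordan blocks: (-1, 3), (1, 1), (5, 2)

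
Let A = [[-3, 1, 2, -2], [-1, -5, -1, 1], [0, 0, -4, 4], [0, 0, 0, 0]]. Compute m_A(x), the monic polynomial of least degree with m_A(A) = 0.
m_A(x) = x(x + 4)^3

The characteristic polynomial factors as x(x + 4)^3. The minimal polynomial is ∏(x - λ)^{k_λ} where k_λ is the size of the largest Jordan block at λ.

For λ = -4: rank(A + 4I) = 3, and the largest Jordan block has size 3 (the smallest k with rank((A + 4I)^k) = rank((A + 4I)^(k+1))).
For λ = 0: rank(A) = 3, and the largest Jordan block has size 1 (the smallest k with rank(A^k) = rank(A^(k+1))).

So m_A(x) = x(x + 4)^3.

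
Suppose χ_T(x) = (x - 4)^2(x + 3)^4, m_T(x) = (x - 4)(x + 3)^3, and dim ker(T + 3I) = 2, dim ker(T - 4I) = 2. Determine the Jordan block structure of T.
λ = -3: algebraic multiplicity 4 (exponent in χ_T), largest block size 3 (exponent in m_T), 2 blocks (geometric multiplicity). These force block sizes [3, 1].
λ = 4: algebraic multiplicity 2 (exponent in χ_T), largest block size 1 (exponent in m_T), 2 blocks (geometric multiplicity). These force block sizes [1, 1].

Jordan blocks: (-3, 3), (-3, 1), (4, 1), (4, 1)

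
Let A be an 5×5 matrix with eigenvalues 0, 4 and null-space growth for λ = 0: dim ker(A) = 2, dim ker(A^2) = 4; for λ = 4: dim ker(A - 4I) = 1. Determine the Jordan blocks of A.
Jordan blocks: (0, 2), (0, 2), (4, 1)

λ = 0: successive nullity increments [2, 2] count blocks of size ≥ k; block sizes are [2, 2].
λ = 4: successive nullity increments [1] count blocks of size ≥ k; block sizes are [1].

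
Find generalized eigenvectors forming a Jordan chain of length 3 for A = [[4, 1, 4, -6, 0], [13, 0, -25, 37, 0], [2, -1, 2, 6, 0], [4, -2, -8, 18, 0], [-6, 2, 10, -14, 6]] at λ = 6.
v_1 = [[2, 0, 1, 0, -2]]^T, v_2 = [[0, 1, 0, 0, -2]]^T, v_3 = [[1, -6, -1, -2, 2]]^T

We seek v_1 ∈ ker((A - 6I)^3) \ ker((A - 6I)^2), then set v_{i+1} = (A - 6I) v_i.

One such chain is v_1 = [[2, 0, 1, 0, -2]]^T, v_2 = [[0, 1, 0, 0, -2]]^T, v_3 = [[1, -6, -1, -2, 2]]^T. Check: (A - 6I) v_3 = [[0, 0, 0, 0, 0]]^T = 0.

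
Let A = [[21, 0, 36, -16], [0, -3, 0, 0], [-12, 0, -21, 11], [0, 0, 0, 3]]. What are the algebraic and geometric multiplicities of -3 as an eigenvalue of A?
The characteristic polynomial is (x - 3)^2(x + 3)^2, so the factor x + 3 appears with exponent 2: the algebraic multiplicity is 2.

rank(A + 3I) = 2, so the eigenspace has dimension 4 - 2 = 2: the geometric multiplicity is 2.

algebraic multiplicity 2, geometric multiplicity 2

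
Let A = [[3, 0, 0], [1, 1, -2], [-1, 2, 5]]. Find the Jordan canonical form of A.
The characteristic polynomial is det(xI - A) = (x - 3)^3, so the eigenvalues are 3 (algebraic multiplicity 3).

For λ = 3: rank(A - 3I) = 1, rank((A - 3I)^2) = 0. The eigenspace has dimension 3 - 1 = 2, so there are 2 Jordan blocks; the rank sequence gives block sizes [2, 1].

Assembling the blocks gives the Jordan form J above.

J = [[3, 1, 0], [0, 3, 0], [0, 0, 3]]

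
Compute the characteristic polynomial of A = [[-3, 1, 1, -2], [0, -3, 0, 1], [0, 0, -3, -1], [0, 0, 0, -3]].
xI - A = [[x + 3, -1, -1, 2], [0, x + 3, 0, -1], [0, 0, x + 3, 1], [0, 0, 0, x + 3]].

Expanding det(xI - A) along the first row:
det(xI - A) = + (x + 3)·det([[x + 3, 0, -1], [0, x + 3, 1], [0, 0, x + 3]]) - (-1)·det([[0, 0, -1], [0, x + 3, 1], [0, 0, x + 3]]) + (-1)·det([[0, x + 3, -1], [0, 0, 1], [0, 0, x + 3]]) - (2)·det([[0, x + 3, 0], [0, 0, x + 3], [0, 0, 0]]).

Evaluating gives χ_A(x) = x^4 + 12x^3 + 54x^2 + 108x + 81 = (x + 3)^4.

χ_A(x) = (x + 3)^4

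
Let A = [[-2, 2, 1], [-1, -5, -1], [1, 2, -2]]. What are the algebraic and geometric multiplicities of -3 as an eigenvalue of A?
The characteristic polynomial is (x + 3)^3, so the factor x + 3 appears with exponent 3: the algebraic multiplicity is 3.

rank(A + 3I) = 1, so the eigenspace has dimension 3 - 1 = 2: the geometric multiplicity is 2.

Since 2 < 3, A is not diagonalizable.

algebraic multiplicity 3, geometric multiplicity 2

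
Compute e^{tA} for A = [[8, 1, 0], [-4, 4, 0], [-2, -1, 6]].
A has Jordan form J = [[6, 1, 0], [0, 6, 0], [0, 0, 6]] with A = PJP^{-1}, so e^{tA} = P e^{tJ} P^{-1}.

For a Jordan block J_k(λ), e^{tJ_k(λ)} = e^{λt} · (I + tN + t^2 N^2/2! + ... + t^{k-1} N^{k-1}/(k-1)!) where N is the nilpotent superdiagonal part.

Assembling the blocks and conjugating back gives the entries of e^{tA} as shown above.

e^{tA} = [[(2*t + 1)*e^{6*t}, t*e^{6*t}, 0], [-4*t*e^{6*t}, (1 - 2*t)*e^{6*t}, 0], [-2*t*e^{6*t}, -t*e^{6*t}, e^{6*t}]]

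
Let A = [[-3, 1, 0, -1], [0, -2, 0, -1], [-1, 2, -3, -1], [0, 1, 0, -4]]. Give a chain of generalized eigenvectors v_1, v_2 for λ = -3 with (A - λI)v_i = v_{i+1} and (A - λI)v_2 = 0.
We seek v_1 ∈ ker((A + 3I)^2) \ ker(A + 3I), then set v_{i+1} = (A + 3I) v_i.

One such chain is v_1 = [[2, 3, 3, 2]]^T, v_2 = [[1, 1, 2, 1]]^T. Check: (A + 3I) v_2 = [[0, 0, 0, 0]]^T = 0.

v_1 = [[2, 3, 3, 2]]^T, v_2 = [[1, 1, 2, 1]]^T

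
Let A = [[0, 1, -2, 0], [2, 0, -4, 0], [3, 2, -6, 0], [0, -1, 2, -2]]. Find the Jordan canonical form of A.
The characteristic polynomial is det(xI - A) = (x + 2)^4, so the eigenvalues are -2 (algebraic multiplicity 4).

For λ = -2: rank(A + 2I) = 2, rank((A + 2I)^2) = 1, rank((A + 2I)^3) = 0. The eigenspace has dimension 4 - 2 = 2, so there are 2 Jordan blocks; the rank sequence gives block sizes [3, 1].

Assembling the blocks gives the Jordan form J above.

J = [[-2, 1, 0, 0], [0, -2, 1, 0], [0, 0, -2, 0], [0, 0, 0, -2]]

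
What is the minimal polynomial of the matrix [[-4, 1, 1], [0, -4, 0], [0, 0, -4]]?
The characteristic polynomial factors as (x + 4)^3. The minimal polynomial is ∏(x - λ)^{k_λ} where k_λ is the size of the largest Jordan block at λ.

For λ = -4: rank(A + 4I) = 1, and the largest Jordan block has size 2 (the smallest k with rank((A + 4I)^k) = rank((A + 4I)^(k+1))).

So m_A(x) = (x + 4)^2.

m_A(x) = (x + 4)^2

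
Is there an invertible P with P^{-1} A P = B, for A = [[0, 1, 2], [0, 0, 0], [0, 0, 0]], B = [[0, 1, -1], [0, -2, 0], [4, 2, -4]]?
trace(A) = 0 but trace(B) = -6. The trace is a similarity invariant, so A and B are not similar.

No.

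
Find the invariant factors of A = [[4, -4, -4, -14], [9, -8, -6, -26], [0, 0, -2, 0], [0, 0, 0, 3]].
x + 2, (x - 3)(x + 2)^2

The Jordan structure of A has elementary divisors (x + 2)^2, (x + 2), (x - 3). Arranging the block sizes at each eigenvalue in decreasing order and taking row products gives the invariant factors.

Invariant factors (smallest first, each dividing the next): x + 2, (x - 3)(x + 2)^2.

Check: the last factor (x - 3)(x + 2)^2 is the minimal polynomial, and the product (x - 3)(x + 2)^3 is the characteristic polynomial.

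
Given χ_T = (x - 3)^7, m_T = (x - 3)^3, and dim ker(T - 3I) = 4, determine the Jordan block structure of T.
λ = 3: algebraic multiplicity 7 (exponent in χ_T), largest block size 3 (exponent in m_T), 4 blocks (geometric multiplicity). These force block sizes [3, 2, 1, 1].

Jordan blocks: (3, 3), (3, 2), (3, 1), (3, 1)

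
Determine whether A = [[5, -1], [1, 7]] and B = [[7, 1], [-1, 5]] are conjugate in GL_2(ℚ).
Two matrices over a field are similar if and only if they have the same invariant factors.

Both A and B have characteristic polynomial (x - 6)^2 and minimal polynomial (x - 6)^2. Computing further, both have invariant factors (x - 6)^2. Hence A and B are similar.

Yes.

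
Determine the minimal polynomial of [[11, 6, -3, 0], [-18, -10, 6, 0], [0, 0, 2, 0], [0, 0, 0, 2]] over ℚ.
The characteristic polynomial factors as (x - 2)^3(x + 1). The minimal polynomial is ∏(x - λ)^{k_λ} where k_λ is the size of the largest Jordan block at λ.

For λ = -1: rank(A + I) = 3, and the largest Jordan block has size 1 (the smallest k with rank((A + I)^k) = rank((A + I)^(k+1))).
For λ = 2: rank(A - 2I) = 1, and the largest Jordan block has size 1 (the smallest k with rank((A - 2I)^k) = rank((A - 2I)^(k+1))).

So m_A(x) = (x - 2)(x + 1).

m_A(x) = (x - 2)(x + 1)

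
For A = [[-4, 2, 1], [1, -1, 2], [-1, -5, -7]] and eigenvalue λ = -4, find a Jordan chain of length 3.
We seek v_1 ∈ ker((A + 4I)^3) \ ker((A + 4I)^2), then set v_{i+1} = (A + 4I) v_i.

One such chain is v_1 = [[2, 1, -2]]^T, v_2 = [[0, 1, -1]]^T, v_3 = [[1, 1, -2]]^T. Check: (A + 4I) v_3 = [[0, 0, 0]]^T = 0.

v_1 = [[2, 1, -2]]^T, v_2 = [[0, 1, -1]]^T, v_3 = [[1, 1, -2]]^T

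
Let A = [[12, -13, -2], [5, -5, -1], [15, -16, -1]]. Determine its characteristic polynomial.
χ_A(x) = (x - 2)^3

xI - A = [[x - 12, 13, 2], [-5, x + 5, 1], [-15, 16, x + 1]].

Expanding det(xI - A) along the first row:
det(xI - A) = + (x - 12)·det([[x + 5, 1], [16, x + 1]]) - (13)·det([[-5, 1], [-15, x + 1]]) + (2)·det([[-5, x + 5], [-15, 16]]).

Evaluating gives χ_A(x) = x^3 - 6x^2 + 12x - 8 = (x - 2)^3.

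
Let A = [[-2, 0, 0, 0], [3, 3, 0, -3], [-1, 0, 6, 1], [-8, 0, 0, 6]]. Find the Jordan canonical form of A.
J = [[-2, 0, 0, 0], [0, 3, 0, 0], [0, 0, 6, 1], [0, 0, 0, 6]]

The characteristic polynomial is det(xI - A) = (x - 6)^2(x - 3)(x + 2), so the eigenvalues are -2 (algebraic multiplicity 1), 3 (algebraic multiplicity 1), 6 (algebraic multiplicity 2).

For λ = -2: algebraic multiplicity 1 gives one 1×1 block.

For λ = 3: algebraic multiplicity 1 gives one 1×1 block.

For λ = 6: rank(A - 6I) = 3, rank((A - 6I)^2) = 2. The eigenspace has dimension 4 - 3 = 1, so there is 1 Jordan block; the rank sequence gives block sizes [2].

Assembling the blocks gives the Jordan form J above.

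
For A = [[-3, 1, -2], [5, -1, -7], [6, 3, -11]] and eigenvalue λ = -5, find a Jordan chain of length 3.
v_1 = [[0, 1, 1]]^T, v_2 = [[-1, -3, -3]]^T, v_3 = [[1, 4, 3]]^T

We seek v_1 ∈ ker((A + 5I)^3) \ ker((A + 5I)^2), then set v_{i+1} = (A + 5I) v_i.

One such chain is v_1 = [[0, 1, 1]]^T, v_2 = [[-1, -3, -3]]^T, v_3 = [[1, 4, 3]]^T. Check: (A + 5I) v_3 = [[0, 0, 0]]^T = 0.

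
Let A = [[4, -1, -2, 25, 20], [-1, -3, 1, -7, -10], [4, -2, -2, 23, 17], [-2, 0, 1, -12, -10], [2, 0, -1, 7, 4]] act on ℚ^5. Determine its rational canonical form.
R = [[0, -1, 0, 0, 0], [1, -3, 0, 0, 0], [0, 0, 0, 0, -3], [0, 0, 1, 0, -10], [0, 0, 0, 1, -6]]

The invariant factors of A (the non-unit diagonal entries of the Smith normal form of xI - A over ℚ[x]) are x^2 + 3x + 1, (x + 3)(x^2 + 3x + 1), each dividing the next. The characteristic polynomial is their product, (x + 3)(x^2 + 3x + 1)^2.

The rational canonical form is the block-diagonal matrix of companion matrices C(f_i):
R = [[0, -1, 0, 0, 0], [1, -3, 0, 0, 0], [0, 0, 0, 0, -3], [0, 0, 1, 0, -10], [0, 0, 0, 1, -6]].

Note the characteristic polynomial does not split into linear factors over ℚ, so A has no Jordan form over ℚ; the rational canonical form exists over any field.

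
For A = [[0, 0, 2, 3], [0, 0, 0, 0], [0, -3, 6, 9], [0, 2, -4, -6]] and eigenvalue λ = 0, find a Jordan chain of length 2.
We seek v_1 ∈ ker(A^2) \ ker(A), then set v_{i+1} = A v_i.

One such chain is v_1 = [[1, 1, -7, 5]]^T, v_2 = [[1, 0, 0, 0]]^T. Check: A v_2 = [[0, 0, 0, 0]]^T = 0.

v_1 = [[1, 1, -7, 5]]^T, v_2 = [[1, 0, 0, 0]]^T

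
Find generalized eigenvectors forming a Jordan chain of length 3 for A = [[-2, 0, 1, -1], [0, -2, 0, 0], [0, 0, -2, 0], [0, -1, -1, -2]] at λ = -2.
v_1 = [[0, 1, 0, 0]]^T, v_2 = [[0, 0, 0, -1]]^T, v_3 = [[1, 0, 0, 0]]^T

We seek v_1 ∈ ker((A + 2I)^3) \ ker((A + 2I)^2), then set v_{i+1} = (A + 2I) v_i.

One such chain is v_1 = [[0, 1, 0, 0]]^T, v_2 = [[0, 0, 0, -1]]^T, v_3 = [[1, 0, 0, 0]]^T. Check: (A + 2I) v_3 = [[0, 0, 0, 0]]^T = 0.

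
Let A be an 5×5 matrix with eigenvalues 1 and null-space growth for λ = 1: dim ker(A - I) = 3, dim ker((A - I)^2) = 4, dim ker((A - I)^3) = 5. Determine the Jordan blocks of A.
λ = 1: successive nullity increments [3, 1, 1] count blocks of size ≥ k; block sizes are [3, 1, 1].

Jordan blocks: (1, 3), (1, 1), (1, 1)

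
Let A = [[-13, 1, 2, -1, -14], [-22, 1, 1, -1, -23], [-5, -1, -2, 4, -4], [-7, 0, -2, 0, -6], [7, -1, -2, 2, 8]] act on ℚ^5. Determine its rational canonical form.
The invariant factors of A (the non-unit diagonal entries of the Smith normal form of xI - A over ℚ[x]) are x^2(x + 2)^3, each dividing the next. The characteristic polynomial is their product, x^2(x + 2)^3.

The rational canonical form is the block-diagonal matrix of companion matrices C(f_i):
R = [[0, 0, 0, 0, 0], [1, 0, 0, 0, 0], [0, 1, 0, 0, -8], [0, 0, 1, 0, -12], [0, 0, 0, 1, -6]].

R = [[0, 0, 0, 0, 0], [1, 0, 0, 0, 0], [0, 1, 0, 0, -8], [0, 0, 1, 0, -12], [0, 0, 0, 1, -6]]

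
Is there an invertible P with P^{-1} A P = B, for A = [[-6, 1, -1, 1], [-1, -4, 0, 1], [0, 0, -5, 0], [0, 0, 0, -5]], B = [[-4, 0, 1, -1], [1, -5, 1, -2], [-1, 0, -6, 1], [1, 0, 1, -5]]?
Two matrices over a field are similar if and only if they have the same invariant factors.

Both A and B have characteristic polynomial (x + 5)^4 and minimal polynomial (x + 5)^3. Computing further, both have invariant factors x + 5, (x + 5)^3. Hence A and B are similar.

Yes.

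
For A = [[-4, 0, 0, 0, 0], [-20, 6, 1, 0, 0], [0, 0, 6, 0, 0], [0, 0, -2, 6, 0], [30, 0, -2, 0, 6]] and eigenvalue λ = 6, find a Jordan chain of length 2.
v_1 = [[0, -1, 1, -1, 1]]^T, v_2 = [[0, 1, 0, -2, -2]]^T

We seek v_1 ∈ ker((A - 6I)^2) \ ker(A - 6I), then set v_{i+1} = (A - 6I) v_i.

One such chain is v_1 = [[0, -1, 1, -1, 1]]^T, v_2 = [[0, 1, 0, -2, -2]]^T. Check: (A - 6I) v_2 = [[0, 0, 0, 0, 0]]^T = 0.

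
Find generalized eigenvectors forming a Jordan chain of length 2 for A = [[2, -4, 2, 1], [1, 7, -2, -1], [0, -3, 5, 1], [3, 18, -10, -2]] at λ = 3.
v_1 = [[0, 1, 1, 2]]^T, v_2 = [[0, 0, 1, -2]]^T

We seek v_1 ∈ ker((A - 3I)^2) \ ker(A - 3I), then set v_{i+1} = (A - 3I) v_i.

One such chain is v_1 = [[0, 1, 1, 2]]^T, v_2 = [[0, 0, 1, -2]]^T. Check: (A - 3I) v_2 = [[0, 0, 0, 0]]^T = 0.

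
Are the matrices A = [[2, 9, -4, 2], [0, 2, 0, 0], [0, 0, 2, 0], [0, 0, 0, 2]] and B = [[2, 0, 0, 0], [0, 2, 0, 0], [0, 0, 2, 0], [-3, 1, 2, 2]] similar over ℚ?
Yes.

Two matrices over a field are similar if and only if they have the same invariant factors.

Both A and B have characteristic polynomial (x - 2)^4 and minimal polynomial (x - 2)^2. Computing further, both have invariant factors x - 2, x - 2, (x - 2)^2. Hence A and B are similar.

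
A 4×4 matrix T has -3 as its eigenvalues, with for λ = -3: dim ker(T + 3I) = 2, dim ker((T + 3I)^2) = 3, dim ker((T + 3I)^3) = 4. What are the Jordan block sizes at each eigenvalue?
Jordan blocks: (-3, 3), (-3, 1)

λ = -3: successive nullity increments [2, 1, 1] count blocks of size ≥ k; block sizes are [3, 1].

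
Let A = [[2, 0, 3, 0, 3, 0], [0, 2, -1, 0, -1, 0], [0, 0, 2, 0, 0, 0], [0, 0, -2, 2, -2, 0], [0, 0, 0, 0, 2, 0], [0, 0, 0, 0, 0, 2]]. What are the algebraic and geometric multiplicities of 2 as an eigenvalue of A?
algebraic multiplicity 6, geometric multiplicity 5

The characteristic polynomial is (x - 2)^6, so the factor x - 2 appears with exponent 6: the algebraic multiplicity is 6.

rank(A - 2I) = 1, so the eigenspace has dimension 6 - 1 = 5: the geometric multiplicity is 5.

Since 5 < 6, A is not diagonalizable.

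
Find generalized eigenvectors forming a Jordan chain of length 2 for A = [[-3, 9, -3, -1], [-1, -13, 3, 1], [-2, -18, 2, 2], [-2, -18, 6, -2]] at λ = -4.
v_1 = [[-2, 5, 10, 12]]^T, v_2 = [[1, -1, -2, -2]]^T

We seek v_1 ∈ ker((A + 4I)^2) \ ker(A + 4I), then set v_{i+1} = (A + 4I) v_i.

One such chain is v_1 = [[-2, 5, 10, 12]]^T, v_2 = [[1, -1, -2, -2]]^T. Check: (A + 4I) v_2 = [[0, 0, 0, 0]]^T = 0.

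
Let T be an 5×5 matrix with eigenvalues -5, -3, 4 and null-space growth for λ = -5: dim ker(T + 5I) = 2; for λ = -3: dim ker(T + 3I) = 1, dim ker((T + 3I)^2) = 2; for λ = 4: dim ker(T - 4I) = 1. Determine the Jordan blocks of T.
λ = -5: successive nullity increments [2] count blocks of size ≥ k; block sizes are [1, 1].
λ = -3: successive nullity increments [1, 1] count blocks of size ≥ k; block sizes are [2].
λ = 4: successive nullity increments [1] count blocks of size ≥ k; block sizes are [1].

Jordan blocks: (-5, 1), (-5, 1), (-3, 2), (4, 1)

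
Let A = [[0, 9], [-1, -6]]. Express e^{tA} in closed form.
e^{tA} = [[(3*t + 1)*e^{-3*t}, 9*t*e^{-3*t}], [-t*e^{-3*t}, (1 - 3*t)*e^{-3*t}]]

A has Jordan form J = [[-3, 1], [0, -3]] with A = PJP^{-1}, so e^{tA} = P e^{tJ} P^{-1}.

For a Jordan block J_k(λ), e^{tJ_k(λ)} = e^{λt} · (I + tN + t^2 N^2/2! + ... + t^{k-1} N^{k-1}/(k-1)!) where N is the nilpotent superdiagonal part.

Assembling the blocks and conjugating back gives the entries of e^{tA} as shown above.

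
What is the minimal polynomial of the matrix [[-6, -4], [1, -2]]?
The characteristic polynomial factors as (x + 4)^2. The minimal polynomial is ∏(x - λ)^{k_λ} where k_λ is the size of the largest Jordan block at λ.

For λ = -4: rank(A + 4I) = 1, and the largest Jordan block has size 2 (the smallest k with rank((A + 4I)^k) = rank((A + 4I)^(k+1))).

So m_A(x) = (x + 4)^2.

m_A(x) = (x + 4)^2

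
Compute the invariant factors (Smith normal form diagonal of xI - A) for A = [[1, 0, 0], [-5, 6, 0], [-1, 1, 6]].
(x - 6)^2(x - 1)

The Jordan structure of A has elementary divisors (x - 1), (x - 6)^2. Arranging the block sizes at each eigenvalue in decreasing order and taking row products gives the invariant factors.

Invariant factors (smallest first, each dividing the next): (x - 6)^2(x - 1).

Check: the last factor (x - 6)^2(x - 1) is the minimal polynomial, and the product (x - 6)^2(x - 1) is the characteristic polynomial.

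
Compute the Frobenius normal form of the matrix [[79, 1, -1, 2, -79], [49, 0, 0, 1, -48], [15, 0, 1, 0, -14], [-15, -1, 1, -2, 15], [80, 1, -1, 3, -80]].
The invariant factors of A (the non-unit diagonal entries of the Smith normal form of xI - A over ℚ[x]) are (x + 4)(x^2 - x - 4)^2, each dividing the next. The characteristic polynomial is their product, (x + 4)(x^2 - x - 4)^2.

The rational canonical form is the block-diagonal matrix of companion matrices C(f_i):
R = [[0, 0, 0, 0, -64], [1, 0, 0, 0, -48], [0, 1, 0, 0, 20], [0, 0, 1, 0, 15], [0, 0, 0, 1, -2]].

Note the characteristic polynomial does not split into linear factors over ℚ, so A has no Jordan form over ℚ; the rational canonical form exists over any field.

R = [[0, 0, 0, 0, -64], [1, 0, 0, 0, -48], [0, 1, 0, 0, 20], [0, 0, 1, 0, 15], [0, 0, 0, 1, -2]]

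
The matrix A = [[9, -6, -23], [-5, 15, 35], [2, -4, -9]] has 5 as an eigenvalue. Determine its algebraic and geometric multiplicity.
algebraic multiplicity 3, geometric multiplicity 1

The characteristic polynomial is (x - 5)^3, so the factor x - 5 appears with exponent 3: the algebraic multiplicity is 3.

rank(A - 5I) = 2, so the eigenspace has dimension 3 - 2 = 1: the geometric multiplicity is 1.

Since 1 < 3, A is not diagonalizable.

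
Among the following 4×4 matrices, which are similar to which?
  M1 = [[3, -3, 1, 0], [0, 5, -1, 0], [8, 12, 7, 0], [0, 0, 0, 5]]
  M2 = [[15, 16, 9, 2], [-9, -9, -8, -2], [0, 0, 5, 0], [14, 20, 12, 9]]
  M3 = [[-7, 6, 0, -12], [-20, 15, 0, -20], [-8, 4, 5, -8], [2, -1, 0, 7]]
Characteristic polynomials: χ_{M1} = (x - 5)^4, χ_{M2} = (x - 5)^4, χ_{M3} = (x - 5)^4.

{M1, M2}: invariant factors x - 5, (x - 5)^3.

{M3}: invariant factors x - 5, x - 5, (x - 5)^2.

Matrices are similar if and only if their invariant-factor lists agree; the partition into similarity classes is {M1, M2}, {M3}.

2 classes: {M1, M2}, {M3}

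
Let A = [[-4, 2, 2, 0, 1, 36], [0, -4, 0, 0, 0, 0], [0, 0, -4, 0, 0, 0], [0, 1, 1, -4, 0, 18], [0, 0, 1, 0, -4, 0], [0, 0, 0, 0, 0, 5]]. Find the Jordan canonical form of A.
J = [[-4, 1, 0, 0, 0, 0], [0, -4, 1, 0, 0, 0], [0, 0, -4, 0, 0, 0], [0, 0, 0, -4, 1, 0], [0, 0, 0, 0, -4, 0], [0, 0, 0, 0, 0, 5]]

The characteristic polynomial is det(xI - A) = (x - 5)(x + 4)^5, so the eigenvalues are -4 (algebraic multiplicity 5), 5 (algebraic multiplicity 1).

For λ = -4: rank(A + 4I) = 4, rank((A + 4I)^2) = 2, rank((A + 4I)^3) = 1. The eigenspace has dimension 6 - 4 = 2, so there are 2 Jordan blocks; the rank sequence gives block sizes [3, 2].

For λ = 5: algebraic multiplicity 1 gives one 1×1 block.

Assembling the blocks gives the Jordan form J above.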